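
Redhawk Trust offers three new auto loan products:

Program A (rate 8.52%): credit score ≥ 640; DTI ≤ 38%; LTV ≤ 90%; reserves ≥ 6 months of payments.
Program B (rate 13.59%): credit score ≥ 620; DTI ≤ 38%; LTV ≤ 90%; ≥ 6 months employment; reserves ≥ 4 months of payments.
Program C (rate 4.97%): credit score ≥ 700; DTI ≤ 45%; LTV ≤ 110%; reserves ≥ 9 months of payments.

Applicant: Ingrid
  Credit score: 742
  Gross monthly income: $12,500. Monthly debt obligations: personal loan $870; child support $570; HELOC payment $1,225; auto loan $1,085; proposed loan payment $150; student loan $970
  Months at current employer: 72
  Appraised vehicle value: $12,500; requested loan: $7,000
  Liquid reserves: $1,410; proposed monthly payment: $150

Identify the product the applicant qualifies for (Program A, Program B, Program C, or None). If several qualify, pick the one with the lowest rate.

Total debts = (870 + 570 + 1,225 + 1,085 + 150 + 970) = 4,870; DTI = 4,870/12,500 = 39%.
LTV = 7,000/12,500 = 56%.
Reserves = 1,410/150 = 9.4 months.
Program A: score 742 ≥ 640; DTI 39% > 38%; LTV 56% ≤ 90%; reserves 9.4 ≥ 6 mo → does not qualify.
Program B: score 742 ≥ 620; DTI 39% > 38%; LTV 56% ≤ 90%; employment 72 ≥ 6 mo; reserves 9.4 ≥ 4 mo → does not qualify.
Program C: score 742 ≥ 700; DTI 39% ≤ 45%; LTV 56% ≤ 110%; reserves 9.4 ≥ 9 mo → qualifies.

Program C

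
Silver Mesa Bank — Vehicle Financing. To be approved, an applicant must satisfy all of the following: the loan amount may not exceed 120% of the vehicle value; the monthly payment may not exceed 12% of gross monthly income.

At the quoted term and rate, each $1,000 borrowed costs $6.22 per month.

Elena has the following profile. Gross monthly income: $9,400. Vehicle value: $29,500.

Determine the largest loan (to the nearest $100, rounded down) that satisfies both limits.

Payment cap: 12% × $9,400 = $1,128/month.
At $6.22 per $1,000, that supports 1,128/6.22 × 1,000 ≈ $181,350 → $181,300.
LTV cap: 120% × $29,500 = $35,400 → $35,400.
Binding constraint: loan-to-value.

$35,400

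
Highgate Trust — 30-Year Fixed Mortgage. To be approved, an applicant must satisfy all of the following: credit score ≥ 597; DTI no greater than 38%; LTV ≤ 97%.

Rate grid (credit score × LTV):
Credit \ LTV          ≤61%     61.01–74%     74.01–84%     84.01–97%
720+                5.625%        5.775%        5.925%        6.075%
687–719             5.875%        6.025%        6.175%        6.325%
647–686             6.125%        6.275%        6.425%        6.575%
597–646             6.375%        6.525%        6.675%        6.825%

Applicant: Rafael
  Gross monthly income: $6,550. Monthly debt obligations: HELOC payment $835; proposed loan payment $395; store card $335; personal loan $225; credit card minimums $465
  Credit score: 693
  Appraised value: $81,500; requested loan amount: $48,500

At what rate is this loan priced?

5.875%

Credit score 693 ≥ 597; Total monthly debts = (835 + 395 + 335 + 225 + 465) = 2,255. DTI = 2,255/6,550 = 34.4% ≤ 38%
LTV: 48,500 ÷ 81,500 = 59.5%, within 97% cap
Score 693 is in the 687–719 band; LTV 59.5% is in the ≤61% band → 5.875%.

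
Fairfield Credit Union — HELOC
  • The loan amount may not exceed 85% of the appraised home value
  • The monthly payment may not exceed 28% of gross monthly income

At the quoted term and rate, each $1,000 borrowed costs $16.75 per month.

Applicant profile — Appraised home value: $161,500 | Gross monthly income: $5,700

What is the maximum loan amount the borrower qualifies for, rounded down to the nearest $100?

$95,200

Payment cap: 28% × $5,700 = $1,596/month.
At $16.75 per $1,000, that supports 1,596/16.75 × 1,000 ≈ $95,283 → $95,200.
LTV cap: 85% × $161,500 = $137,275 → $137,200.
Binding constraint: payment-to-income.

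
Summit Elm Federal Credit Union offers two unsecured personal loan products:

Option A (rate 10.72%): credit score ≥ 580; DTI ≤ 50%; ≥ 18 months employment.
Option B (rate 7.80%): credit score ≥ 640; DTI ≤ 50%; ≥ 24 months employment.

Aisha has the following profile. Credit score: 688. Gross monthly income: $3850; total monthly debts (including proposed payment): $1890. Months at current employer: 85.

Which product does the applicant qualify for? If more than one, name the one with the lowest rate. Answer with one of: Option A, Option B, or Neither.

DTI = 1,890/3,850 = 49.1%.
Option A: score 688 ≥ 580; DTI 49.1% ≤ 50%; employment 85 ≥ 18 mo → qualifies.
Option B: score 688 ≥ 640; DTI 49.1% ≤ 50%; employment 85 ≥ 24 mo → qualifies.
Qualifying: Option A, Option B. Lowest rate is 7.80% → Option B.

Option B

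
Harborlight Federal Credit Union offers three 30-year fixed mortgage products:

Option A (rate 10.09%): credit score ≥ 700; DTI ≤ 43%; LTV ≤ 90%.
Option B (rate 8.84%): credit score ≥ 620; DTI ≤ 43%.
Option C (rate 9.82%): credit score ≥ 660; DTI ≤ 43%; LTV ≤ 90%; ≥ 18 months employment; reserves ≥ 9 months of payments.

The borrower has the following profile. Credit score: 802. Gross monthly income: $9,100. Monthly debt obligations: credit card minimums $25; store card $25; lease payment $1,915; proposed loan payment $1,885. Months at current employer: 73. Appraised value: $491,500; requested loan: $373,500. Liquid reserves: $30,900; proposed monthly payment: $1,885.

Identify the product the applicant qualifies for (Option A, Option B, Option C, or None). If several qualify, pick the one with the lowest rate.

Total debts = (25 + 25 + 1,915 + 1,885) = 3,850; DTI = 3,850/9,100 = 42.3%.
LTV = 373,500/491,500 = 76%.
Reserves = 30,900/1,885 = 16.4 months.
Option A: score 802 ≥ 700; DTI 42.3% ≤ 43%; LTV 76% ≤ 90% → qualifies.
Option B: score 802 ≥ 620; DTI 42.3% ≤ 43% → qualifies.
Option C: score 802 ≥ 660; DTI 42.3% ≤ 43%; LTV 76% ≤ 90%; employment 73 ≥ 18 mo; reserves 16.4 ≥ 9 mo → qualifies.
Qualifying: Option A, Option B, Option C. Lowest rate is 8.84% → Option B.

Option B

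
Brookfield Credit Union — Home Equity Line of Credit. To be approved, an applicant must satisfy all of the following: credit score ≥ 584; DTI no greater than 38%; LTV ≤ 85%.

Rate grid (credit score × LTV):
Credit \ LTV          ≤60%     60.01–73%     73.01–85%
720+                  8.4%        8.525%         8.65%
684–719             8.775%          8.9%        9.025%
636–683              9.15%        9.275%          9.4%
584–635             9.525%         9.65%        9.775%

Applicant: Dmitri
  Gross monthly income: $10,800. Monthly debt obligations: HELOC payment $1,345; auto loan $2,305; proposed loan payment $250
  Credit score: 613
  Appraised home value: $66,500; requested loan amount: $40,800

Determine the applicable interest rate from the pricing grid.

Credit score 613 ≥ 584; Total monthly debts = (1,345 + 2,305 + 250) = 3,900. DTI = 3,900/10,800 = 36.1% ≤ 38%
LTV = 40,800/66,500 = 61.4% ≤ 85%
Credit 613 → row 584–635; LTV 61.4% → column 60.01–73%. Grid cell → 9.65%.

9.65%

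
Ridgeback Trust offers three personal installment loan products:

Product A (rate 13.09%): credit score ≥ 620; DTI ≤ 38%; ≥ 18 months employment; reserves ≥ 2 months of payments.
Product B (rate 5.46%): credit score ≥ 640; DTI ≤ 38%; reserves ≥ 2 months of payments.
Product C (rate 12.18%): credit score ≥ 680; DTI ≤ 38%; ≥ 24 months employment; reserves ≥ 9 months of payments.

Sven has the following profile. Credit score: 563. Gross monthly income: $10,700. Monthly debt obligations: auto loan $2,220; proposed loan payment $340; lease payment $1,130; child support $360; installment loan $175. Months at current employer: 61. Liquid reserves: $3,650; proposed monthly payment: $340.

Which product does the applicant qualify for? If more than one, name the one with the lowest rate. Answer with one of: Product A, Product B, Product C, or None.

None

Total debts = (2,220 + 340 + 1,130 + 360 + 175) = 4,225; DTI = 4,225/10,700 = 39.5%.
Reserves = 3,650/340 = 10.7 months.
Product A: score 563 < 620; DTI 39.5% > 38%; employment 61 ≥ 18 mo; reserves 10.7 ≥ 2 mo → does not qualify.
Product B: score 563 < 640; DTI 39.5% > 38%; reserves 10.7 ≥ 2 mo → does not qualify.
Product C: score 563 < 680; DTI 39.5% > 38%; employment 61 ≥ 24 mo; reserves 10.7 ≥ 9 mo → does not qualify.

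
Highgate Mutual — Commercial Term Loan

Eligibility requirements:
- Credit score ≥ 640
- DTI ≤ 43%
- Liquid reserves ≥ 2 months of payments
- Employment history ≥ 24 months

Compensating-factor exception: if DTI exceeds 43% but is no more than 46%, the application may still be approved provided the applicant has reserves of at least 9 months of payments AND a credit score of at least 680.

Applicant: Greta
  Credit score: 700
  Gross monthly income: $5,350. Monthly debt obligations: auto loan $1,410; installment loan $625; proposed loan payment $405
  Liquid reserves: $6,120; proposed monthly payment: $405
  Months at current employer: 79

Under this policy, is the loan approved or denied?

Approved

Credit score 700 ≥ 640 (meets base)
Total debts = (1,410 + 625 + 405) = 2,440. DTI = 2,440/5,350 = 45.6% > 43% — standard DTI limit exceeded.
Reserves: 6,120 ÷ 405 = 15.1 months (meets 2-month minimum)
Employment 79 ≥ 24 months
45.6% falls in the override range (43%–46%), so the compensating-factor test applies.
Reserves 15.1 ≥ 9 months; credit score 700 ≥ 680.
Both compensating conditions met → exception applies.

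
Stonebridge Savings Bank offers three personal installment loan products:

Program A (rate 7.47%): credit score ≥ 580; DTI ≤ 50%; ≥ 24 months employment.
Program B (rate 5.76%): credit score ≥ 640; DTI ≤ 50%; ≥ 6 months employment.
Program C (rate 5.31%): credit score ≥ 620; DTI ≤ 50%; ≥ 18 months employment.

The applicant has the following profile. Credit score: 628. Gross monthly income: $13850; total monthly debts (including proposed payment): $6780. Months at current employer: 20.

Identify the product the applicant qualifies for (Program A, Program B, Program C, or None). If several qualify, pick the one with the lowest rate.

Program C

DTI = 6,780/13,850 = 49%.
Program A: score 628 ≥ 580; DTI 49% ≤ 50%; employment 20 < 24 mo → does not qualify.
Program B: score 628 < 640; DTI 49% ≤ 50%; employment 20 ≥ 6 mo → does not qualify.
Program C: score 628 ≥ 620; DTI 49% ≤ 50%; employment 20 ≥ 18 mo → qualifies.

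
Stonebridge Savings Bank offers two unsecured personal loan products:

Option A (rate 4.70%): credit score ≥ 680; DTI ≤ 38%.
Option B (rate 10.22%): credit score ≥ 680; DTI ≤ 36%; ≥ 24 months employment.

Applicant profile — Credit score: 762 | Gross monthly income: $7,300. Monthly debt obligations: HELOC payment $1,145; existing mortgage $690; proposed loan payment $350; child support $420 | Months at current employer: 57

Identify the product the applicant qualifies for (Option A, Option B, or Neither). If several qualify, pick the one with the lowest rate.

Total debts = (1,145 + 690 + 350 + 420) = 2,605; DTI = 2,605/7,300 = 35.7%.
Option A: score 762 ≥ 680; DTI 35.7% ≤ 38% → qualifies.
Option B: score 762 ≥ 680; DTI 35.7% ≤ 36%; employment 57 ≥ 24 mo → qualifies.
Qualifying: Option A, Option B. Lowest rate is 4.70% → Option A.

Option A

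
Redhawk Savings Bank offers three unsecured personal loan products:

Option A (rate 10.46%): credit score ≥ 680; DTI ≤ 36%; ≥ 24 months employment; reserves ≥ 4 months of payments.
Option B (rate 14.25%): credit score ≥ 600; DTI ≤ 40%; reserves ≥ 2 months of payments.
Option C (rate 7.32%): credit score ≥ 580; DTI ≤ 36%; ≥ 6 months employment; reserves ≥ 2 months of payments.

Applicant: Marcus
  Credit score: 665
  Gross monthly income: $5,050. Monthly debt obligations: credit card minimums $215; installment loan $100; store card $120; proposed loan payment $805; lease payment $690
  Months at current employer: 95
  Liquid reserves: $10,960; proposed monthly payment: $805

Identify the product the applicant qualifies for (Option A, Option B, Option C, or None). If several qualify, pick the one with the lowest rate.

Total debts = (215 + 100 + 120 + 805 + 690) = 1,930; DTI = 1,930/5,050 = 38.2%.
Reserves = 10,960/805 = 13.6 months.
Option A: score 665 < 680; DTI 38.2% > 36%; employment 95 ≥ 24 mo; reserves 13.6 ≥ 4 mo → does not qualify.
Option B: score 665 ≥ 600; DTI 38.2% ≤ 40%; reserves 13.6 ≥ 2 mo → qualifies.
Option C: score 665 ≥ 580; DTI 38.2% > 36%; employment 95 ≥ 6 mo; reserves 13.6 ≥ 2 mo → does not qualify.

Option B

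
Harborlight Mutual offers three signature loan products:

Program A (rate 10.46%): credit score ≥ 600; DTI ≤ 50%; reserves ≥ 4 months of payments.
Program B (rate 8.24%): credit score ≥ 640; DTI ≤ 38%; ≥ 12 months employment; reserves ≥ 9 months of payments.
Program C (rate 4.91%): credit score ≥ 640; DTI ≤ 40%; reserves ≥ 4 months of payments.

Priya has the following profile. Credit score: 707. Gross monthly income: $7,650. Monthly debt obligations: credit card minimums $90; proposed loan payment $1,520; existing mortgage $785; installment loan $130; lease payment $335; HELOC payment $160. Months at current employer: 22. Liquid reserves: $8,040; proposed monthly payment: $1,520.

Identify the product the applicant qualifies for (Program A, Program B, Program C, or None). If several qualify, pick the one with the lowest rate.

Total debts = (90 + 1,520 + 785 + 130 + 335 + 160) = 3,020; DTI = 3,020/7,650 = 39.5%.
Reserves = 8,040/1,520 = 5.3 months.
Program A: score 707 ≥ 600; DTI 39.5% ≤ 50%; reserves 5.3 ≥ 4 mo → qualifies.
Program B: score 707 ≥ 640; DTI 39.5% > 38%; employment 22 ≥ 12 mo; reserves 5.3 < 9 mo → does not qualify.
Program C: score 707 ≥ 640; DTI 39.5% ≤ 40%; reserves 5.3 ≥ 4 mo → qualifies.
Qualifying: Program A, Program C. Lowest rate is 4.91% → Program C.

Program C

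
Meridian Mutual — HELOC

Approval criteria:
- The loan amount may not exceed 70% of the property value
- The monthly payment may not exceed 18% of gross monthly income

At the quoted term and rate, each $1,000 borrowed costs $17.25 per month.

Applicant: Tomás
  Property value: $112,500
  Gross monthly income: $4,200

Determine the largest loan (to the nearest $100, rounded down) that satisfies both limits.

$43,800

Payment cap: 18% × $4,200 = $756/month.
At $17.25 per $1,000, that supports 756/17.25 × 1,000 ≈ $43,826 → $43,800.
LTV cap: 70% × $112,500 = $78,750 → $78,700.
Binding constraint: payment-to-income.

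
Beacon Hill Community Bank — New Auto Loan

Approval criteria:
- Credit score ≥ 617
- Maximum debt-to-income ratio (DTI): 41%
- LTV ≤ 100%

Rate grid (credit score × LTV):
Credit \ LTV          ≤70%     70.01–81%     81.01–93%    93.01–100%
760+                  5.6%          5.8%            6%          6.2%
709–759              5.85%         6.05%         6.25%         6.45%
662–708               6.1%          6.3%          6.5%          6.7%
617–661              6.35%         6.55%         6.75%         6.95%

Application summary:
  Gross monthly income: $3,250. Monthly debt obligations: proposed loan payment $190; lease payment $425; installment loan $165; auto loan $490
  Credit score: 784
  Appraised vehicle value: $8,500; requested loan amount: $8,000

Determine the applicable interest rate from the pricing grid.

Credit score 784 ≥ 617; Total monthly debts = (190 + 425 + 165 + 490) = 1,270. Debt-to-income = 1,270/3,250 = 39.1% — meets 41% limit
LTV = 8,000/8,500 = 94.1% ≤ 100%
Credit 784 → row 760+; LTV 94.1% → column 93.01–100%. Grid cell → 6.2%.

6.2%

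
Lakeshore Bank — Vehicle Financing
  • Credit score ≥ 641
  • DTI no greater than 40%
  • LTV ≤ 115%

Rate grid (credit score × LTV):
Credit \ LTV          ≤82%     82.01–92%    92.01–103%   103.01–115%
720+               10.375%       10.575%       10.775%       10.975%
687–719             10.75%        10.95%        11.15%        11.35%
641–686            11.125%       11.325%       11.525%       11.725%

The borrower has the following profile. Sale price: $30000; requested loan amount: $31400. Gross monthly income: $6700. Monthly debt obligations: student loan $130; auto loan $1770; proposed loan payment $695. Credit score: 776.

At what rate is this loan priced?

10.975%

Credit score 776 ≥ 641; Total monthly debts = (130 + 1,770 + 695) = 2,595. Debt-to-income = 2,595/6,700 = 38.7% — meets 40% limit
LTV = 31,400/30,000 = 104.7% ≤ 115%
Row: 776 falls in 720+. Column: 104.7% falls in 103.01–115%. Rate = 10.975%.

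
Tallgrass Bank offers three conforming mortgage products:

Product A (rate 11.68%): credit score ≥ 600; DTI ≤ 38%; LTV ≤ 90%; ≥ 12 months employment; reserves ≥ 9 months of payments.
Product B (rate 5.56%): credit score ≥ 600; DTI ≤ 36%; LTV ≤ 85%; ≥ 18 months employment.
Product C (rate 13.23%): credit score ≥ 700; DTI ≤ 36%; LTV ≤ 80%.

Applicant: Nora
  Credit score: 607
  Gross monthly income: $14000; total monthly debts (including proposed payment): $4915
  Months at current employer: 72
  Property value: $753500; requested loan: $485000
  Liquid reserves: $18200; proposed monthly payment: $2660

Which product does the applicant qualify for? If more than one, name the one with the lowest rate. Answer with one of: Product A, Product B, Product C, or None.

DTI = 4,915/14,000 = 35.1%.
LTV = 485,000/753,500 = 64.4%.
Reserves = 18,200/2,660 = 6.8 months.
Product A: score 607 ≥ 600; DTI 35.1% ≤ 38%; LTV 64.4% ≤ 90%; employment 72 ≥ 12 mo; reserves 6.8 < 9 mo → does not qualify.
Product B: score 607 ≥ 600; DTI 35.1% ≤ 36%; LTV 64.4% ≤ 85%; employment 72 ≥ 18 mo → qualifies.
Product C: score 607 < 700; DTI 35.1% ≤ 36%; LTV 64.4% ≤ 80% → does not qualify.

Product B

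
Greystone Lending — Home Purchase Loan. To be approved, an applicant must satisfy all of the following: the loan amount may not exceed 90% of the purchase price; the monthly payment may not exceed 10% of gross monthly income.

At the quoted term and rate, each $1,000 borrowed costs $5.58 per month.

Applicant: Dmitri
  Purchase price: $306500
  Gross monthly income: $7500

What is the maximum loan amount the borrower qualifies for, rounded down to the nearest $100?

Payment cap: 10% × $7,500 = $750/month.
At $5.58 per $1,000, that supports 750/5.58 × 1,000 ≈ $134,408 → $134,400.
LTV cap: 90% × $306,500 = $275,850 → $275,800.
Binding constraint: payment-to-income.

$134,400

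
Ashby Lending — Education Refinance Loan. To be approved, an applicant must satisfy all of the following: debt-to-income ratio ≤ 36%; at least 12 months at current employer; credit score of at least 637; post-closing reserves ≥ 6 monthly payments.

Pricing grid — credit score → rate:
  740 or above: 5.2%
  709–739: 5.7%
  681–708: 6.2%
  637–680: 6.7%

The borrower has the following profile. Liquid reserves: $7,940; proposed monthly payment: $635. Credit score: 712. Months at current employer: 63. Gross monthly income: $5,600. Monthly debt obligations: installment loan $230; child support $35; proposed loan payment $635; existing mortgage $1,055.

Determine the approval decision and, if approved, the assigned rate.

Credit score 712 ≥ 637 (meets minimum)
Reserves: 7,940 ÷ 635 = 12.5 months (meets 6-month minimum)
Total monthly debts = (230 + 35 + 635 + 1,055) = 1,955. Debt-to-income = 1,955/5,600 = 34.9% — meets 36% limit
Employment 63 ≥ 12 months
All requirements met. Score 712 falls in the 709–739 tier → 5.7%.

Approved at 5.7%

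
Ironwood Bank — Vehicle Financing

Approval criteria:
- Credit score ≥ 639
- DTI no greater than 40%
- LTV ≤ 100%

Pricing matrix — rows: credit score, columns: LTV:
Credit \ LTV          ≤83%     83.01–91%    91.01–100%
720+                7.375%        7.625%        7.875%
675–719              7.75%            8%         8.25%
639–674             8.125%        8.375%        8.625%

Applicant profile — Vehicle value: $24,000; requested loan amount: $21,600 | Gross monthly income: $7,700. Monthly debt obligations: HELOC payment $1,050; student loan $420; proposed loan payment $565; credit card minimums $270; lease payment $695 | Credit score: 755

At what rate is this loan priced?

Credit score 755 ≥ 639; Total monthly debts = (1,050 + 420 + 565 + 270 + 695) = 3,000. Debt-to-income = 3,000/7,700 = 39% — meets 40% limit
LTV = 21,600/24,000 = 90% ≤ 100%
Row: 755 falls in 720+. Column: 90% falls in 83.01–91%. Rate = 7.625%.

7.625%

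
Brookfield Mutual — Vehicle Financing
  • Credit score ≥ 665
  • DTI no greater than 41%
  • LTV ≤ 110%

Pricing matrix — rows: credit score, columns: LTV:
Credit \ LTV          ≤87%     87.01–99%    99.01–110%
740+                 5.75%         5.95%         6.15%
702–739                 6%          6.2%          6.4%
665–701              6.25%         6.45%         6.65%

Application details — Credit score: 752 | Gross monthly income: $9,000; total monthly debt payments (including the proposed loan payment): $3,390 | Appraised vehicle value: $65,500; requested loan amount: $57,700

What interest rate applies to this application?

5.95%

Credit score 752 ≥ 665; Debt-to-income = 3,390/9,000 = 37.7% — meets 41% limit
LTV: 57,700 ÷ 65,500 = 88.1%, within 110% cap
Row: 752 falls in 740+. Column: 88.1% falls in 87.01–99%. Rate = 5.95%.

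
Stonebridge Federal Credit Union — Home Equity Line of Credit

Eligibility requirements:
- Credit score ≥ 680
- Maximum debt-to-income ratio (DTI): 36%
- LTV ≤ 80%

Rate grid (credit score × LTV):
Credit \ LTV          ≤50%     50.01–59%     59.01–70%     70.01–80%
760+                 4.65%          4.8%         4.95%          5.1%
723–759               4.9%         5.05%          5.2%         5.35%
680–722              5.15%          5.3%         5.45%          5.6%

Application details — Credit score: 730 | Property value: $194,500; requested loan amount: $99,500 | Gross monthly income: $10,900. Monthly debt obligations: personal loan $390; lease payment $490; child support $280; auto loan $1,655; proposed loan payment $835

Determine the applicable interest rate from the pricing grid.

5.05%

Credit score 730 ≥ 680; Total monthly debts = (390 + 490 + 280 + 1,655 + 835) = 3,650. DTI: 3,650 ÷ 10,900 = 33.5%, within the 36% cap
Loan-to-value = 99,500/194,500 = 51.2% — pass (80% max)
Credit 730 → row 723–759; LTV 51.2% → column 50.01–59%. Grid cell → 5.05%.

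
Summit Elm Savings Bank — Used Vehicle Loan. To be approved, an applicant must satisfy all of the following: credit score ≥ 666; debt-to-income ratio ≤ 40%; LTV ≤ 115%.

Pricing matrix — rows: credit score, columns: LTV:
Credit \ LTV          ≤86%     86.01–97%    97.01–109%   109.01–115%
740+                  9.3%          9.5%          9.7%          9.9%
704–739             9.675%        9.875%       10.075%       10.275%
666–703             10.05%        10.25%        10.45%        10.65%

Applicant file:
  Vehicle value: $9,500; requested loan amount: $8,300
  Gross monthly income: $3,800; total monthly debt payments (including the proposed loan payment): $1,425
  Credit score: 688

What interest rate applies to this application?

Credit score 688 ≥ 666; Debt-to-income = 1,425/3,800 = 37.5% — meets 40% limit
LTV = 8,300/9,500 = 87.4% ≤ 115%
Score 688 is in the 666–703 band; LTV 87.4% is in the 86.01–97% band → 10.25%.

10.25%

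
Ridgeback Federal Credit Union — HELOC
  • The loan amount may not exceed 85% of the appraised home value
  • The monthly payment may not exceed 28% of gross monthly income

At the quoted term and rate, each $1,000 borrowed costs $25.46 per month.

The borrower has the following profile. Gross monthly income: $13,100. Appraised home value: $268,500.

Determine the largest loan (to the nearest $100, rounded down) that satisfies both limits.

Payment cap: 28% × $13,100 = $3,668/month.
At $25.46 per $1,000, that supports 3,668/25.46 × 1,000 ≈ $144,069 → $144,000.
LTV cap: 85% × $268,500 = $228,225 → $228,200.
Binding constraint: payment-to-income.

$144,000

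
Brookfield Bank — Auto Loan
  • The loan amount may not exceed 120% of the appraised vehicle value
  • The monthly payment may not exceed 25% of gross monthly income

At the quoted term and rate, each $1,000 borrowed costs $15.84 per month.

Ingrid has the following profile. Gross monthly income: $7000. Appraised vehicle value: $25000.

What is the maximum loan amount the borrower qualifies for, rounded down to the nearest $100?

$30,000

Payment cap: 25% × $7,000 = $1,750/month.
At $15.84 per $1,000, that supports 1,750/15.84 × 1,000 ≈ $110,479 → $110,400.
LTV cap: 120% × $25,000 = $30,000 → $30,000.
Binding constraint: loan-to-value.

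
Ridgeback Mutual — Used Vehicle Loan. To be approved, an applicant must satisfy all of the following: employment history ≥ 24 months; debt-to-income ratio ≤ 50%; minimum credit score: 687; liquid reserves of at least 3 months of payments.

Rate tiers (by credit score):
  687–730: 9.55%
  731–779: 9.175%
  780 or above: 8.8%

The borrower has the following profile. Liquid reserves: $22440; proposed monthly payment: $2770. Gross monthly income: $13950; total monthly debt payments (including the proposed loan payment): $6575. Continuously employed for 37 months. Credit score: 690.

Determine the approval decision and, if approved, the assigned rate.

Approved at 9.55%

Credit score 690 ≥ 687 (meets minimum)
DTI = 6,575/13,950 = 47.1% ≤ 50%
Employment 37 ≥ 24 months
Reserves = 22,440/2,770 = 8.1 months ≥ 3
All requirements met. Score 690 falls in the 687–730 tier → 9.55%.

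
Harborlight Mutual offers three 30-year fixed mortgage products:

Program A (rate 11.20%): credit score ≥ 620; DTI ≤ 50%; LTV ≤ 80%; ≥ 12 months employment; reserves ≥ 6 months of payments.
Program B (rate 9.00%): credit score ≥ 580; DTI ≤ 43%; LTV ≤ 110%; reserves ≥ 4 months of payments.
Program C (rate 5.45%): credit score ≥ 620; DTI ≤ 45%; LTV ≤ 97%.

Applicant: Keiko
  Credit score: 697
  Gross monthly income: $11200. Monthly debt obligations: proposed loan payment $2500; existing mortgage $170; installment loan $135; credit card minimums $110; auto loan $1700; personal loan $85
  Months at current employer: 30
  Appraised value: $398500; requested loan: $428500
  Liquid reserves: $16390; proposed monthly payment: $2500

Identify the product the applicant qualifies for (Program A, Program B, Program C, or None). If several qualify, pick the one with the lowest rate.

Program B

Total debts = (2,500 + 170 + 135 + 110 + 1,700 + 85) = 4,700; DTI = 4,700/11,200 = 42%.
LTV = 428,500/398,500 = 107.5%.
Reserves = 16,390/2,500 = 6.6 months.
Program A: score 697 ≥ 620; DTI 42% ≤ 50%; LTV 107.5% > 80%; employment 30 ≥ 12 mo; reserves 6.6 ≥ 6 mo → does not qualify.
Program B: score 697 ≥ 580; DTI 42% ≤ 43%; LTV 107.5% ≤ 110%; reserves 6.6 ≥ 4 mo → qualifies.
Program C: score 697 ≥ 620; DTI 42% ≤ 45%; LTV 107.5% > 97% → does not qualify.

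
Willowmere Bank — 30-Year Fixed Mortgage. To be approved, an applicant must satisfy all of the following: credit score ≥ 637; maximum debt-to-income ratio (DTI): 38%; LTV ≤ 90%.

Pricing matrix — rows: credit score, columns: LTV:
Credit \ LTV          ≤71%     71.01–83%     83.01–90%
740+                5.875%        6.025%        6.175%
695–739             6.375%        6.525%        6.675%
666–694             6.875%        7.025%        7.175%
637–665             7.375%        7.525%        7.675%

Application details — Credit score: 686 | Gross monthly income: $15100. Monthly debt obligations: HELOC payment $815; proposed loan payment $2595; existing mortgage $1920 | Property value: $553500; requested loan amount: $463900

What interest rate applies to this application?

7.175%

Credit score 686 ≥ 637; Total monthly debts = (815 + 2,595 + 1,920) = 5,330. DTI = 5,330/15,100 = 35.3% ≤ 38%
LTV = 463,900/553,500 = 83.8% ≤ 90%
Score 686 is in the 666–694 band; LTV 83.8% is in the 83.01–90% band → 7.175%.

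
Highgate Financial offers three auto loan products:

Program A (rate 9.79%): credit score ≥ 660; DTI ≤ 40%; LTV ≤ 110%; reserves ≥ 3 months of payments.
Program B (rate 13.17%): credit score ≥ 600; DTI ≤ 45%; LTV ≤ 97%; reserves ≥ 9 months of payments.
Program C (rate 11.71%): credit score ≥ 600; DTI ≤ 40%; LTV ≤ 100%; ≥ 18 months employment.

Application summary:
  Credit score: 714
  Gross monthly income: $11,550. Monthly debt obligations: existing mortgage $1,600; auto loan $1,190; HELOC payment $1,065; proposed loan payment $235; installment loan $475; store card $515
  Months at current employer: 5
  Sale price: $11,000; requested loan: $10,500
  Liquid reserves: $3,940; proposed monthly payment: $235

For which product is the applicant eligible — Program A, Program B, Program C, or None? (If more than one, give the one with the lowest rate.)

Total debts = (1,600 + 1,190 + 1,065 + 235 + 475 + 515) = 5,080; DTI = 5,080/11,550 = 44%.
LTV = 10,500/11,000 = 95.5%.
Reserves = 3,940/235 = 16.8 months.
Program A: score 714 ≥ 660; DTI 44% > 40%; LTV 95.5% ≤ 110%; reserves 16.8 ≥ 3 mo → does not qualify.
Program B: score 714 ≥ 600; DTI 44% ≤ 45%; LTV 95.5% ≤ 97%; reserves 16.8 ≥ 9 mo → qualifies.
Program C: score 714 ≥ 600; DTI 44% > 40%; LTV 95.5% ≤ 100%; employment 5 < 18 mo → does not qualify.

Program B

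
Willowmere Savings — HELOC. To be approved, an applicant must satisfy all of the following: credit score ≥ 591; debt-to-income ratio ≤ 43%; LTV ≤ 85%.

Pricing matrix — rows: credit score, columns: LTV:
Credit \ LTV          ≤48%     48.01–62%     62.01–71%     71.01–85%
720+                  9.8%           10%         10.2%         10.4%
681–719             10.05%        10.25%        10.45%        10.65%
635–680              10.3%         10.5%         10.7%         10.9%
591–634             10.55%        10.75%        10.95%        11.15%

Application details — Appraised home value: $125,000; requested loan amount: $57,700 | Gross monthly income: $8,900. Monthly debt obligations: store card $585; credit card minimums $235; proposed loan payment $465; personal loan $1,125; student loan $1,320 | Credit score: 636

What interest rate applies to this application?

Credit score 636 ≥ 591; Total monthly debts = (585 + 235 + 465 + 1,125 + 1,320) = 3,730. DTI = 3,730/8,900 = 41.9% ≤ 43%
Loan-to-value = 57,700/125,000 = 46.2% — pass (85% max)
Score 636 is in the 635–680 band; LTV 46.2% is in the ≤48% band → 10.3%.

10.3%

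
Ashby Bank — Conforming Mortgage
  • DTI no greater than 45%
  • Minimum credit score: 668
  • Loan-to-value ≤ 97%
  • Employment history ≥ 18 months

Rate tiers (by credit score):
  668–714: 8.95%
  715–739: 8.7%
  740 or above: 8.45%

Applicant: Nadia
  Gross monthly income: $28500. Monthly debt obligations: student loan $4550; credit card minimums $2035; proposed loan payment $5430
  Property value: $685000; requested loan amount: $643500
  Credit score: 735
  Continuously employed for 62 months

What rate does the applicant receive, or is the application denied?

Credit score 735 ≥ 668 (meets minimum)
LTV = 643,500/685,000 = 93.9% ≤ 97%
Employment 62 ≥ 18 months
Total monthly debts = (4,550 + 2,035 + 5,430) = 12,015. DTI = 12,015/28,500 = 42.2% ≤ 45%
All requirements met. Score 735 falls in the 715–739 tier → 8.7%.

Approved at 8.7%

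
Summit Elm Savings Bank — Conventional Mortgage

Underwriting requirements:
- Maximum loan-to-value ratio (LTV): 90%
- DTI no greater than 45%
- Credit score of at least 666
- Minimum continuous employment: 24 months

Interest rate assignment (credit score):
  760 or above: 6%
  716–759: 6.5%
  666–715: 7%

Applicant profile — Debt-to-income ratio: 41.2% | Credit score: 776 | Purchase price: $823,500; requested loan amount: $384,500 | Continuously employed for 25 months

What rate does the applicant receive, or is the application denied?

Credit score 776 ≥ 666 (meets minimum)
Employment 25 ≥ 24 months
Debt-to-income 41.2% vs 45% cap — pass
LTV = 384,500/823,500 = 46.7% ≤ 90%
All requirements met. Score 776 falls in the 760 or above tier → 6%.

Approved at 6%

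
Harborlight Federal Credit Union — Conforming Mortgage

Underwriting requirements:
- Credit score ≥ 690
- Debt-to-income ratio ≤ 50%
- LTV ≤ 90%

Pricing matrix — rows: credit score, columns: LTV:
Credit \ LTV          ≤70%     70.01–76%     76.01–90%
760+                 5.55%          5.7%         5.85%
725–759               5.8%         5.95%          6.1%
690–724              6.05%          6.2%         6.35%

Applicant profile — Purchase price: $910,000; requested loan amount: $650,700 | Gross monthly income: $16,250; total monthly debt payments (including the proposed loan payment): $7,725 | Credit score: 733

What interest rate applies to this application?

Credit score 733 ≥ 690; Debt-to-income = 7,725/16,250 = 47.5% — meets 50% limit
LTV: 650,700 ÷ 910,000 = 71.5%, within 90% cap
Score 733 is in the 725–759 band; LTV 71.5% is in the 70.01–76% band → 5.95%.

5.95%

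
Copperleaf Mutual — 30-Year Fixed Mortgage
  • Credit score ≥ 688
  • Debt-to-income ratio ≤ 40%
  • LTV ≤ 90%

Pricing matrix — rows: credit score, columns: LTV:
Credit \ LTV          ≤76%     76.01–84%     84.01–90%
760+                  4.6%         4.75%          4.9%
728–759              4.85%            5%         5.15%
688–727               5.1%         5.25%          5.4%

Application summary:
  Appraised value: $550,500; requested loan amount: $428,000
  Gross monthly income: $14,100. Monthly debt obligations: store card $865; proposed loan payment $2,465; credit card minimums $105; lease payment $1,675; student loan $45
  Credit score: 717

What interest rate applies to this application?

Credit score 717 ≥ 688; Total monthly debts = (865 + 2,465 + 105 + 1,675 + 45) = 5,155. DTI: 5,155 ÷ 14,100 = 36.6%, within the 40% cap
Loan-to-value = 428,000/550,500 = 77.7% — pass (90% max)
Credit 717 → row 688–727; LTV 77.7% → column 76.01–84%. Grid cell → 5.25%.

5.25%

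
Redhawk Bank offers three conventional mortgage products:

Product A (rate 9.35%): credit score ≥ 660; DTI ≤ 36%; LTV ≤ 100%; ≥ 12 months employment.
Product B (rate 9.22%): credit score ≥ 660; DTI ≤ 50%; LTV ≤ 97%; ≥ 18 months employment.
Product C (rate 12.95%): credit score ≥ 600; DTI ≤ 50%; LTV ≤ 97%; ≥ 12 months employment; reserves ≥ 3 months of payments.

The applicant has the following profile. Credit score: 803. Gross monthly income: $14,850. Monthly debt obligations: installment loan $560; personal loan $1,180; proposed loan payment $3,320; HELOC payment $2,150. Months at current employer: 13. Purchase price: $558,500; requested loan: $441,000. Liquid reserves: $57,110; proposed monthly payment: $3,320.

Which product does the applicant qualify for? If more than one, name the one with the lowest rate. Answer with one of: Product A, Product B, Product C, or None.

Total debts = (560 + 1,180 + 3,320 + 2,150) = 7,210; DTI = 7,210/14,850 = 48.6%.
LTV = 441,000/558,500 = 79%.
Reserves = 57,110/3,320 = 17.2 months.
Product A: score 803 ≥ 660; DTI 48.6% > 36%; LTV 79% ≤ 100%; employment 13 ≥ 12 mo → does not qualify.
Product B: score 803 ≥ 660; DTI 48.6% ≤ 50%; LTV 79% ≤ 97%; employment 13 < 18 mo → does not qualify.
Product C: score 803 ≥ 600; DTI 48.6% ≤ 50%; LTV 79% ≤ 97%; employment 13 ≥ 12 mo; reserves 17.2 ≥ 3 mo → qualifies.

Product C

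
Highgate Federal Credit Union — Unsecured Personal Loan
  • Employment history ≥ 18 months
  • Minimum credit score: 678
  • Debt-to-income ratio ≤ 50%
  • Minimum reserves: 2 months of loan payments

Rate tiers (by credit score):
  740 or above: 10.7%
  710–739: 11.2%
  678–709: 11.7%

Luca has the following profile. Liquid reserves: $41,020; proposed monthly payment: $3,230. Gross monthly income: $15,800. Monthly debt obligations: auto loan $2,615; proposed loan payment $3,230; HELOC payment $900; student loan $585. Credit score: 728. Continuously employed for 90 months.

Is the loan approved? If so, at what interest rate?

Approved at 11.2%

Credit score 728 ≥ 678 (meets minimum)
Employment 90 ≥ 18 months
Total monthly debts = (2,615 + 3,230 + 900 + 585) = 7,330. Debt-to-income = 7,330/15,800 = 46.4% — meets 50% limit
Reserves = 41,020/3,230 = 12.7 months ≥ 2
All requirements met. Score 728 falls in the 710–739 tier → 11.2%.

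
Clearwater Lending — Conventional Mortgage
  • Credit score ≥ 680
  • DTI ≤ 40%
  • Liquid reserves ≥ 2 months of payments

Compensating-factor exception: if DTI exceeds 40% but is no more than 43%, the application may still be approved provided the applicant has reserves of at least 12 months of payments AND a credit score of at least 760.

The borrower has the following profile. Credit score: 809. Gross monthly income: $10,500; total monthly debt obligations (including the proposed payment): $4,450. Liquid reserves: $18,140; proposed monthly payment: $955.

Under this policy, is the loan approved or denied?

Credit score 809 ≥ 680 (meets base)
DTI: 4,450 ÷ 10,500 = 42.4%, over the 40% base limit.
Reserves = 18,140/955 = 19.0 months ≥ 2
DTI 42.4% is within the 40%–43% exception band; checking compensating factors.
Override check — reserves: 19.0 mo (ok); score: 809 (ok).
Both override conditions satisfied; DTI exception granted.

Approved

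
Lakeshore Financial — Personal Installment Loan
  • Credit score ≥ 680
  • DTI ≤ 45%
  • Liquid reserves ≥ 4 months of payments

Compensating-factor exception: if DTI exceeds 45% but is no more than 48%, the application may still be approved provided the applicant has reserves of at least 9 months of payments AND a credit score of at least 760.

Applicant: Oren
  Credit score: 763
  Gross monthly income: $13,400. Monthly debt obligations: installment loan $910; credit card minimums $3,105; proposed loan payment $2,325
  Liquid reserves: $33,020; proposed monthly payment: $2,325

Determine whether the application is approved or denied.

Credit score 763 ≥ 680 (meets base)
Total debts = (910 + 3,105 + 2,325) = 6,340. DTI: 6,340 ÷ 13,400 = 47.3%, over the 45% base limit.
Reserves = 33,020/2,325 = 14.2 months ≥ 4
47.3% falls in the override range (45%–48%), so the compensating-factor test applies.
Reserves 14.2 ≥ 9 months; credit score 763 ≥ 760.
Both override conditions satisfied; DTI exception granted.

Approved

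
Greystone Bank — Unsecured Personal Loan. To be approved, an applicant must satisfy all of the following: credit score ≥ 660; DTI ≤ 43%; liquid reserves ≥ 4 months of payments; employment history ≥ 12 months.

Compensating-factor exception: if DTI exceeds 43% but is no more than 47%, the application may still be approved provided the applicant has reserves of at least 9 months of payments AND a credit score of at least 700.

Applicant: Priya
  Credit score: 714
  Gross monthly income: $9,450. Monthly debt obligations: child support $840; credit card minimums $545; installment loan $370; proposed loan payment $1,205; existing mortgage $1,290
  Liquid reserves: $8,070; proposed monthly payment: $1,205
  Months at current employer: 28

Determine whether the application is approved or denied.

Credit score 714 ≥ 660 (meets base)
Total debts = (840 + 545 + 370 + 1,205 + 1,290) = 4,250. DTI = 4,250/9,450 = 45% > 43% — standard DTI limit exceeded.
Reserves = 8,070/1,205 = 6.7 months ≥ 4
Employment 28 ≥ 12 months
DTI 45% is within the 43%–47% exception band; checking compensating factors.
Override check — reserves: 6.7 mo (short of 9); score: 714 (ok).
Override conditions not both satisfied; exception does not apply.

Denied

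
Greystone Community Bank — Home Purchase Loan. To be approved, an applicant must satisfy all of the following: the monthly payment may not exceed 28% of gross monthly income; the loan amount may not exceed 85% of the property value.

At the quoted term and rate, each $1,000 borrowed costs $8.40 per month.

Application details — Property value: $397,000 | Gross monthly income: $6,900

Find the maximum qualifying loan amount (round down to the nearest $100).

$230,000

Payment cap: 28% × $6,900 = $1,932/month.
At $8.40 per $1,000, that supports 1,932/8.40 × 1,000 ≈ $230,000 → $230,000.
LTV cap: 85% × $397,000 = $337,450 → $337,400.
Binding constraint: payment-to-income.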